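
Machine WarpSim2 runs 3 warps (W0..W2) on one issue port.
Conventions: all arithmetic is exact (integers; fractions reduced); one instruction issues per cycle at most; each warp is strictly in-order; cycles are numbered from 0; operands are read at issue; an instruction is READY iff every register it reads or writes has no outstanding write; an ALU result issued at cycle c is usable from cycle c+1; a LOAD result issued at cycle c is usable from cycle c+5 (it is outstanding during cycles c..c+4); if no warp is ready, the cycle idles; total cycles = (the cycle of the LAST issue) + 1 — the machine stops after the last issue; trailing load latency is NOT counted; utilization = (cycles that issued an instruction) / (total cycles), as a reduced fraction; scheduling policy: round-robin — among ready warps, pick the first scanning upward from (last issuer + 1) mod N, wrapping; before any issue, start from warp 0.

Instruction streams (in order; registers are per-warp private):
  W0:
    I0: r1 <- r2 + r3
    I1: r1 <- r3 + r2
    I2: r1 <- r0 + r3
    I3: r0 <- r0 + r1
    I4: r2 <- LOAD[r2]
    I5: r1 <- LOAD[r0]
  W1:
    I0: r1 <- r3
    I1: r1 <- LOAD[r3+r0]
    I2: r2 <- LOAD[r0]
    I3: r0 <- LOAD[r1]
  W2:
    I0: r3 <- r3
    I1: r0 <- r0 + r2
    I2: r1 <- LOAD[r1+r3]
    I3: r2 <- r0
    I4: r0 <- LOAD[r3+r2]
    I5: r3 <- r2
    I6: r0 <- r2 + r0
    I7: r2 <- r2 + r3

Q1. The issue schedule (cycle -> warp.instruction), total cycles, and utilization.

cycle 0: W0.I0
cycle 1: W1.I0
cycle 2: W2.I0
cycle 3: W0.I1
cycle 4: W1.I1
cycle 5: W2.I1
cycle 6: W0.I2
cycle 7: W1.I2
cycle 8: W2.I2
cycle 9: W0.I3
cycle 10: W1.I3
cycle 11: W2.I3
cycle 12: W0.I4
cycle 13: W2.I4
cycle 14: W0.I5
cycle 15: W2.I5
cycle 16: idle
cycle 17: idle
cycle 18: W2.I6
cycle 19: W2.I7

Answer: 20 cycles, utilization 9/10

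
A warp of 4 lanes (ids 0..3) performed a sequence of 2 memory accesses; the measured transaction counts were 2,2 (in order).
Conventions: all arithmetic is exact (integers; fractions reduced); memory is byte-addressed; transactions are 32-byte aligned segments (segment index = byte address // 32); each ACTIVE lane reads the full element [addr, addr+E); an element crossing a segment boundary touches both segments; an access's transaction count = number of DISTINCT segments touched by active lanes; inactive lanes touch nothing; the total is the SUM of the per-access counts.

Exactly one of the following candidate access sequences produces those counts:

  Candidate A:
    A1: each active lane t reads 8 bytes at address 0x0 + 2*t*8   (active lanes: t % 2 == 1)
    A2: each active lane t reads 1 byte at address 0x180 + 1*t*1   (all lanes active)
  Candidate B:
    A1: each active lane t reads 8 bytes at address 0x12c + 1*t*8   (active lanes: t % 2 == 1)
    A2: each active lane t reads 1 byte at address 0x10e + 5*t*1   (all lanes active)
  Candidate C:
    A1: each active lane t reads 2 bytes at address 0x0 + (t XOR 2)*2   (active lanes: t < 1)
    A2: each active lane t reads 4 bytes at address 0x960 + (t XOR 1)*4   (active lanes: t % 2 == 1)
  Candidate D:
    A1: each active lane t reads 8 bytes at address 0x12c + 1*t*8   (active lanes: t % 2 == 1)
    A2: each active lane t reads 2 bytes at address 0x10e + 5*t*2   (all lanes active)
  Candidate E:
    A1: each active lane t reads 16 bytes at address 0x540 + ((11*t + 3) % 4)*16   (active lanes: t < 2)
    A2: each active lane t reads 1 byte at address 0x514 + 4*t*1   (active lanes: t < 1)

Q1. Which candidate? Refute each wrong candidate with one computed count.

A: A2 gives 1 transaction, not 2
B: A2 gives 1 transaction, not 2
C: A1 gives 1 transaction, not 2
E: A1 gives 1 transaction, not 2
D: all counts match (2,2)

Answer: D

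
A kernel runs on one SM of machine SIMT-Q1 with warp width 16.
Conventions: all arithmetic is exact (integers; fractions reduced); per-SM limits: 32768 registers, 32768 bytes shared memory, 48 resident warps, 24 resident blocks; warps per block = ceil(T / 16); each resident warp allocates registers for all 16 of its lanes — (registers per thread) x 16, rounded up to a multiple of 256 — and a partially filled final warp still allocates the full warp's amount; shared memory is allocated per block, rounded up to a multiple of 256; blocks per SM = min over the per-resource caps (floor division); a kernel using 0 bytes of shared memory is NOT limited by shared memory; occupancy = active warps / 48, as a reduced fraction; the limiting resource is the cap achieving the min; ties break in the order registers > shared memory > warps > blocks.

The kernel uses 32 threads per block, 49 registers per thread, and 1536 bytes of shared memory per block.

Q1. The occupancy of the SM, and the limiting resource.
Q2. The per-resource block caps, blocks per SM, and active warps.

Answer: occupancy 2/3, limited by registers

registers: 16 blocks
shared memory: 21 blocks
warps: 24 blocks
blocks: 24 blocks

Answer: 16 blocks, 32 active warps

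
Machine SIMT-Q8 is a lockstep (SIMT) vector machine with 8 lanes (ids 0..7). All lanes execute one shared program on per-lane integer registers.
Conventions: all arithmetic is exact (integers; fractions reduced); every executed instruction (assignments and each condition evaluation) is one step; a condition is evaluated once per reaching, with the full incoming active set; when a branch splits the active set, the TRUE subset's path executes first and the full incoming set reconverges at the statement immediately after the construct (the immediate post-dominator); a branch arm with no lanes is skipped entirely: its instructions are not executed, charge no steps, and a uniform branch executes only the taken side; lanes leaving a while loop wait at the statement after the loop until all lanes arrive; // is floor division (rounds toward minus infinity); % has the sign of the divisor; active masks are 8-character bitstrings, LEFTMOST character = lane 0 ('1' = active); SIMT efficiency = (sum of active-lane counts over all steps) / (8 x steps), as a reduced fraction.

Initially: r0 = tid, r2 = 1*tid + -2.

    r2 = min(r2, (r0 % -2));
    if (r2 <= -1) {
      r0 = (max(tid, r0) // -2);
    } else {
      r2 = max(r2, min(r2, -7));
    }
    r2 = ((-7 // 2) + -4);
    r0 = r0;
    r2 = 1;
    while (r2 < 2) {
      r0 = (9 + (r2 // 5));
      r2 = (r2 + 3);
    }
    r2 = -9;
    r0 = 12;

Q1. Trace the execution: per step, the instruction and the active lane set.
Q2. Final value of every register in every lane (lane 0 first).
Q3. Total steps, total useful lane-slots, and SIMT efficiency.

step 0: r2 <- min(r2, (r0 % -2))     11111111
step 1: eval (r2 <= -1)              11111111
step 2: r0 <- (max(tid, r0) // -2)   11010101
step 3: r2 <- max(r2, min(r2, -7))   00101010
step 4: r2 <- ((-7 // 2) + -4)       11111111
step 5: r0 <- r0                     11111111
step 6: r2 <- 1                      11111111
step 7: eval (r2 < 2)                11111111
step 8: r0 <- (9 + (r2 // 5))        11111111
step 9: r2 <- (r2 + 3)               11111111
step 10: eval (r2 < 2)                11111111
step 11: r2 <- -9                     11111111
step 12: r0 <- 12                     11111111

Answer: 13 steps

r0: 12,12,12,12,12,12,12,12
r2: -9,-9,-9,-9,-9,-9,-9,-9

steps = 13; useful = 96; efficiency = 96/104 = 12/13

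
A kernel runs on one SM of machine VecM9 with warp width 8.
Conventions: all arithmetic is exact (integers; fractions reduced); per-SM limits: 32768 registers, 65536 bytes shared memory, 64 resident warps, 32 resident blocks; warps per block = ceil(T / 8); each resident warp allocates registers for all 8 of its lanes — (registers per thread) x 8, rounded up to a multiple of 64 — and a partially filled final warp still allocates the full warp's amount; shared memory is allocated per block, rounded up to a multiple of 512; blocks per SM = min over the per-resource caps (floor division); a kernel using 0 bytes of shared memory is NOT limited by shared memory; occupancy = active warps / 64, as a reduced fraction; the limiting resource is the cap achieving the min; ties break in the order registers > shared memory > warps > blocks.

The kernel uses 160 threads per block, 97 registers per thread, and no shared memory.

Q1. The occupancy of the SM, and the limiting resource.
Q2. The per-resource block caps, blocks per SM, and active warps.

Answer: occupancy 5/16, limited by registers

registers: 1 block
shared memory: no limit (kernel uses none)
warps: 3 blocks
blocks: 32 blocks

Answer: 1 block, 20 active warps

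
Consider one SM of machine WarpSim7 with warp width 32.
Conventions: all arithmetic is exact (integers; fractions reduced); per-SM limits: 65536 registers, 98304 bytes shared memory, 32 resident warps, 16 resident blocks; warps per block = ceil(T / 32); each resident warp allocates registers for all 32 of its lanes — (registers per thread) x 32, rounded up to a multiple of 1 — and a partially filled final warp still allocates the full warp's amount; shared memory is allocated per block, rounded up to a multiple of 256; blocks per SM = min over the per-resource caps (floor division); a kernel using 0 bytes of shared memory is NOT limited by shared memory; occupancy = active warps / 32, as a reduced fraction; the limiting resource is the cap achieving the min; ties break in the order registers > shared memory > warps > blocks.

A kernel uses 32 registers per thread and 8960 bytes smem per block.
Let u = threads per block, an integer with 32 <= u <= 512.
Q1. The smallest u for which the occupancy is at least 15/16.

Answer: u = 65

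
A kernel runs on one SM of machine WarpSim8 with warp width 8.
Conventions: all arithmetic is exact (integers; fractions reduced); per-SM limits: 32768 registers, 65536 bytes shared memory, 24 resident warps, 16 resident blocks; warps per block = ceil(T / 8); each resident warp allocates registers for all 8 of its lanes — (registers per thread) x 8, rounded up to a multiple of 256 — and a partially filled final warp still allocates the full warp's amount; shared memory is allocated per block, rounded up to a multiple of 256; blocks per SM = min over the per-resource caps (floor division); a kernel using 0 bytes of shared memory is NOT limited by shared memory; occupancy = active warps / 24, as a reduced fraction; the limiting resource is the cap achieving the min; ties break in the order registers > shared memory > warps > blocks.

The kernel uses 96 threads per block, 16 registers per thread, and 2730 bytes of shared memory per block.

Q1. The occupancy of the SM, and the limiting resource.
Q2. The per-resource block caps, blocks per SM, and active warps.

Answer: occupancy 1, limited by warps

registers: 10 blocks
shared memory: 23 blocks
warps: 2 blocks
blocks: 16 blocks

Answer: 2 blocks, 24 active warps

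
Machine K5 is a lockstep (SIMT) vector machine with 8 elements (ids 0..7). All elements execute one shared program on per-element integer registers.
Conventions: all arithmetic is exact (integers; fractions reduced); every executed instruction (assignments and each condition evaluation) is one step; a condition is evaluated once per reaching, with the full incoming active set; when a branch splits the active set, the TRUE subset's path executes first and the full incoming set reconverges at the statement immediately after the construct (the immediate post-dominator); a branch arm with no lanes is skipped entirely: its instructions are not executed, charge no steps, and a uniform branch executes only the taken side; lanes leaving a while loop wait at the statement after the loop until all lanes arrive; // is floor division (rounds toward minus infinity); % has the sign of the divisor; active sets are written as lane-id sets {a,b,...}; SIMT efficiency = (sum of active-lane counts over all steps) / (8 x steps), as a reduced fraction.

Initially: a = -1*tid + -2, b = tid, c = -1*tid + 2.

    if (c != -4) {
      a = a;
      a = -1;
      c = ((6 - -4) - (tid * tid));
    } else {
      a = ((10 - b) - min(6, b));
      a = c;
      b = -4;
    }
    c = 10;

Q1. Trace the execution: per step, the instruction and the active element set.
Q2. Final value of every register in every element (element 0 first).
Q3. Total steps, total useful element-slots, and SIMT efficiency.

step 0: eval (c != -4)               {0,1,2,3,4,5,6,7}
step 1: a <- a                       {0,1,2,3,4,5,7}
step 2: a <- -1                      {0,1,2,3,4,5,7}
step 3: c <- ((6 - -4) - (tid * tid)) {0,1,2,3,4,5,7}
step 4: a <- ((10 - b) - min(6, b))  {6}
step 5: a <- c                       {6}
step 6: b <- -4                      {6}
step 7: c <- 10                      {0,1,2,3,4,5,6,7}

Answer: 8 steps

a: -1,-1,-1,-1,-1,-1,-4,-1
b: 0,1,2,3,4,5,-4,7
c: 10,10,10,10,10,10,10,10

steps = 8; useful = 40; efficiency = 40/64 = 5/8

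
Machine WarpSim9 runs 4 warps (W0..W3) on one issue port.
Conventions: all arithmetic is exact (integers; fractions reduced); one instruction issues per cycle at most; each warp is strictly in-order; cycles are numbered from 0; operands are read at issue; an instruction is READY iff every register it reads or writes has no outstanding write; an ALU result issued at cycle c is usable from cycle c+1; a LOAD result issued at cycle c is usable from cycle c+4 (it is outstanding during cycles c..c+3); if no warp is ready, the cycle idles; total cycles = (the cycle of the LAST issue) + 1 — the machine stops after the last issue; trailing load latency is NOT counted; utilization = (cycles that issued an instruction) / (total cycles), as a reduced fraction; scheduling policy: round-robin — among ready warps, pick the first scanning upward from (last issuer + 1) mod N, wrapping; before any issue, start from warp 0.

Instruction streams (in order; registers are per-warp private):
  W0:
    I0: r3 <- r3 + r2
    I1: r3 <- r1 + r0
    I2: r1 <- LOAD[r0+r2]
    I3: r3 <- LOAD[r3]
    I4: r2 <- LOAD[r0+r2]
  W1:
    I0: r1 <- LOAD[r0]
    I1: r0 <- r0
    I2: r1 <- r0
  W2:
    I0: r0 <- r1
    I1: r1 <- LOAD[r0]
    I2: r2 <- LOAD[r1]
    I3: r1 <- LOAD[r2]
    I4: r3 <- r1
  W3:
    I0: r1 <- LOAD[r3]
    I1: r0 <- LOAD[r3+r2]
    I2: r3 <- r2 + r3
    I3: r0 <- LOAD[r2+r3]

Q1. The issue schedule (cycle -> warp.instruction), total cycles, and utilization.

cycle 0: W0.I0
cycle 1: W1.I0
cycle 2: W2.I0
cycle 3: W3.I0
cycle 4: W0.I1
cycle 5: W1.I1
cycle 6: W2.I1
cycle 7: W3.I1
cycle 8: W0.I2
cycle 9: W1.I2
cycle 10: W2.I2
cycle 11: W3.I2
cycle 12: W0.I3
cycle 13: W3.I3
cycle 14: W0.I4
cycle 15: W2.I3
cycle 16: idle
cycle 17: idle
cycle 18: idle
cycle 19: W2.I4

Answer: 20 cycles, utilization 17/20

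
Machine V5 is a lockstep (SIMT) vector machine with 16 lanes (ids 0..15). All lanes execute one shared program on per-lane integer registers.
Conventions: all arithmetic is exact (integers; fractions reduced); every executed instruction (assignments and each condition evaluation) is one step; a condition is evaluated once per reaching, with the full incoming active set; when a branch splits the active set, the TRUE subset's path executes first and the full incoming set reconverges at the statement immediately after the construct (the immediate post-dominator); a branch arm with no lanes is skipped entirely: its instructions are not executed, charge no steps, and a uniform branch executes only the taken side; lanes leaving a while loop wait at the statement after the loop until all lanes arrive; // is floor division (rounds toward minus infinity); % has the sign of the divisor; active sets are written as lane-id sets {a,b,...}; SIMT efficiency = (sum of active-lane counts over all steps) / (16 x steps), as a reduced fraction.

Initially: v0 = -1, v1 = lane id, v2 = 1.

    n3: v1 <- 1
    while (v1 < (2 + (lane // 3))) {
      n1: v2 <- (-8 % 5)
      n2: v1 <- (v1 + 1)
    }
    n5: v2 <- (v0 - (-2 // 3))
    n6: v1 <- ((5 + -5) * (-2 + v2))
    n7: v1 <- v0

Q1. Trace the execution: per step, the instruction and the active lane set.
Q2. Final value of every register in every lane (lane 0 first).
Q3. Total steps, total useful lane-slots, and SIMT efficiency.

step 0: v1 <- 1                      {0,1,2,3,4,5,6,7,8,9,10,11,12,13,14,15}
step 1: eval (v1 < (2 + (lane // 3))) {0,1,2,3,4,5,6,7,8,9,10,11,12,13,14,15}
step 2: v2 <- (-8 % 5)               {0,1,2,3,4,5,6,7,8,9,10,11,12,13,14,15}
step 3: v1 <- (v1 + 1)               {0,1,2,3,4,5,6,7,8,9,10,11,12,13,14,15}
step 4: eval (v1 < (2 + (lane // 3))) {0,1,2,3,4,5,6,7,8,9,10,11,12,13,14,15}
step 5: v2 <- (-8 % 5)               {3,4,5,6,7,8,9,10,11,12,13,14,15}
step 6: v1 <- (v1 + 1)               {3,4,5,6,7,8,9,10,11,12,13,14,15}
step 7: eval (v1 < (2 + (lane // 3))) {3,4,5,6,7,8,9,10,11,12,13,14,15}
step 8: v2 <- (-8 % 5)               {6,7,8,9,10,11,12,13,14,15}
step 9: v1 <- (v1 + 1)               {6,7,8,9,10,11,12,13,14,15}
step 10: eval (v1 < (2 + (lane // 3))) {6,7,8,9,10,11,12,13,14,15}
step 11: v2 <- (-8 % 5)               {9,10,11,12,13,14,15}
step 12: v1 <- (v1 + 1)               {9,10,11,12,13,14,15}
step 13: eval (v1 < (2 + (lane // 3))) {9,10,11,12,13,14,15}
step 14: v2 <- (-8 % 5)               {12,13,14,15}
step 15: v1 <- (v1 + 1)               {12,13,14,15}
step 16: eval (v1 < (2 + (lane // 3))) {12,13,14,15}
step 17: v2 <- (-8 % 5)               {15}
step 18: v1 <- (v1 + 1)               {15}
step 19: eval (v1 < (2 + (lane // 3))) {15}
step 20: v2 <- (v0 - (-2 // 3))       {0,1,2,3,4,5,6,7,8,9,10,11,12,13,14,15}
step 21: v1 <- ((5 + -5) * (-2 + v2)) {0,1,2,3,4,5,6,7,8,9,10,11,12,13,14,15}
step 22: v1 <- v0                     {0,1,2,3,4,5,6,7,8,9,10,11,12,13,14,15}

Answer: 23 steps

v0: -1,-1,-1,-1,-1,-1,-1,-1,-1,-1,-1,-1,-1,-1,-1,-1
v1: -1,-1,-1,-1,-1,-1,-1,-1,-1,-1,-1,-1,-1,-1,-1,-1
v2: 0,0,0,0,0,0,0,0,0,0,0,0,0,0,0,0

steps = 23; useful = 233; efficiency = 233/368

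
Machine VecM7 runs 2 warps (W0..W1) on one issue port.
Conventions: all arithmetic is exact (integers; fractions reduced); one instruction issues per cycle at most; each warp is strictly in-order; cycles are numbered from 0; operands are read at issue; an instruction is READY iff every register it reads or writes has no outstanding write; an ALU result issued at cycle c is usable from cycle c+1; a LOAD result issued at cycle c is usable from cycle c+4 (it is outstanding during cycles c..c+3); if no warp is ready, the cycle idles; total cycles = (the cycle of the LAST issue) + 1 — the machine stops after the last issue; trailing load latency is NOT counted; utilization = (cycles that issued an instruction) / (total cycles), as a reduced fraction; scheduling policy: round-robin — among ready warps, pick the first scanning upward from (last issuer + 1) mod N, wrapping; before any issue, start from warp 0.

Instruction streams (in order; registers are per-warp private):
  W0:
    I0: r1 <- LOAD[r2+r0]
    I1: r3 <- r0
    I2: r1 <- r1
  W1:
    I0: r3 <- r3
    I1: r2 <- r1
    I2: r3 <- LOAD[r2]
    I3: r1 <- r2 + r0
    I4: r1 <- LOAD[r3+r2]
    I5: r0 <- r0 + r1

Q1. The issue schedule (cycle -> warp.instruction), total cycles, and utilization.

cycle 0: W0.I0
cycle 1: W1.I0
cycle 2: W0.I1
cycle 3: W1.I1
cycle 4: W0.I2
cycle 5: W1.I2
cycle 6: W1.I3
cycle 7: idle
cycle 8: idle
cycle 9: W1.I4
cycle 10: idle
cycle 11: idle
cycle 12: idle
cycle 13: W1.I5

Answer: 14 cycles, utilization 9/14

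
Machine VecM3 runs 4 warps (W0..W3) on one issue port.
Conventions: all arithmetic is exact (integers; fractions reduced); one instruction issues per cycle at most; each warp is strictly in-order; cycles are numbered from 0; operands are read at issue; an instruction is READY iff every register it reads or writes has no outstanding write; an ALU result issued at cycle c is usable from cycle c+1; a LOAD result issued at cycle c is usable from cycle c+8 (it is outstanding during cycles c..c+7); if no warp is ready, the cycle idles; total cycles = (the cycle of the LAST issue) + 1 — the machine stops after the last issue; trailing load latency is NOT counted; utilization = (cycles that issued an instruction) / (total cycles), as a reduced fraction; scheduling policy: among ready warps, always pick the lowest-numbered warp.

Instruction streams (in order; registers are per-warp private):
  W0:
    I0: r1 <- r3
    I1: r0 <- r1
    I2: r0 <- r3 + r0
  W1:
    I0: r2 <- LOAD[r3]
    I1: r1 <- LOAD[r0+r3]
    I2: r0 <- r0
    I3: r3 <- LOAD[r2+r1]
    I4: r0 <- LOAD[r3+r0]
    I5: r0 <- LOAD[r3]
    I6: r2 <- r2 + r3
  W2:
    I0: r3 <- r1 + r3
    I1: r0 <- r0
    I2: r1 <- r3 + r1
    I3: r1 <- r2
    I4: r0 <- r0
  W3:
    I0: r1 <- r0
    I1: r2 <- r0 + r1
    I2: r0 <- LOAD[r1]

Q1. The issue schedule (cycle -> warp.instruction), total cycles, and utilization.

cycle 0: W0.I0
cycle 1: W0.I1
cycle 2: W0.I2
cycle 3: W1.I0
cycle 4: W1.I1
cycle 5: W1.I2
cycle 6: W2.I0
cycle 7: W2.I1
cycle 8: W2.I2
cycle 9: W2.I3
cycle 10: W2.I4
cycle 11: W3.I0
cycle 12: W1.I3
cycle 13: W3.I1
cycle 14: W3.I2
cycle 15: idle
cycle 16: idle
cycle 17: idle
cycle 18: idle
cycle 19: idle
cycle 20: W1.I4
cycle 21: idle
cycle 22: idle
cycle 23: idle
cycle 24: idle
cycle 25: idle
cycle 26: idle
cycle 27: idle
cycle 28: W1.I5
cycle 29: W1.I6

Answer: 30 cycles, utilization 3/5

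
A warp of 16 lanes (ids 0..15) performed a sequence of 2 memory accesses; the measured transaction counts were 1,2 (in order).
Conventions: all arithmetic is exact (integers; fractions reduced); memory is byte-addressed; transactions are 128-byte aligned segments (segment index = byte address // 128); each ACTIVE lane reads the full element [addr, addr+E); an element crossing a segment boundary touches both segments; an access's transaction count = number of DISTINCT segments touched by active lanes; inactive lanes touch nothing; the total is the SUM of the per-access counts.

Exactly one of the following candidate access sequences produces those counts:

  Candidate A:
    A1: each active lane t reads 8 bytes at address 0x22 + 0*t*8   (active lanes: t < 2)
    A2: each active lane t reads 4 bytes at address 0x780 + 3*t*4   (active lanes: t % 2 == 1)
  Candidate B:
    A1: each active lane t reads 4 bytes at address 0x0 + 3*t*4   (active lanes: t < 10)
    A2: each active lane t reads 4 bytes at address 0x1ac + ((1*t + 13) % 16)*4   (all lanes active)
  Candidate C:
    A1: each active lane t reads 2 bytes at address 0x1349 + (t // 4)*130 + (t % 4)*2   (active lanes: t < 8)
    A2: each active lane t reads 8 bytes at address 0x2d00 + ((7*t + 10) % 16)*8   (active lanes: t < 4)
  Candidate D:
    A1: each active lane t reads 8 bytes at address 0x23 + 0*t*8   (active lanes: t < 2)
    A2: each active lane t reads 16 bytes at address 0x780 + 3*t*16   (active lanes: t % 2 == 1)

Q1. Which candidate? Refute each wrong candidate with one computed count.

B: A2 gives 1 transaction, not 2
C: A1 gives 2 transactions, not 1
D: A2 gives 6 transactions, not 2
A: all counts match (1,2)

Answer: A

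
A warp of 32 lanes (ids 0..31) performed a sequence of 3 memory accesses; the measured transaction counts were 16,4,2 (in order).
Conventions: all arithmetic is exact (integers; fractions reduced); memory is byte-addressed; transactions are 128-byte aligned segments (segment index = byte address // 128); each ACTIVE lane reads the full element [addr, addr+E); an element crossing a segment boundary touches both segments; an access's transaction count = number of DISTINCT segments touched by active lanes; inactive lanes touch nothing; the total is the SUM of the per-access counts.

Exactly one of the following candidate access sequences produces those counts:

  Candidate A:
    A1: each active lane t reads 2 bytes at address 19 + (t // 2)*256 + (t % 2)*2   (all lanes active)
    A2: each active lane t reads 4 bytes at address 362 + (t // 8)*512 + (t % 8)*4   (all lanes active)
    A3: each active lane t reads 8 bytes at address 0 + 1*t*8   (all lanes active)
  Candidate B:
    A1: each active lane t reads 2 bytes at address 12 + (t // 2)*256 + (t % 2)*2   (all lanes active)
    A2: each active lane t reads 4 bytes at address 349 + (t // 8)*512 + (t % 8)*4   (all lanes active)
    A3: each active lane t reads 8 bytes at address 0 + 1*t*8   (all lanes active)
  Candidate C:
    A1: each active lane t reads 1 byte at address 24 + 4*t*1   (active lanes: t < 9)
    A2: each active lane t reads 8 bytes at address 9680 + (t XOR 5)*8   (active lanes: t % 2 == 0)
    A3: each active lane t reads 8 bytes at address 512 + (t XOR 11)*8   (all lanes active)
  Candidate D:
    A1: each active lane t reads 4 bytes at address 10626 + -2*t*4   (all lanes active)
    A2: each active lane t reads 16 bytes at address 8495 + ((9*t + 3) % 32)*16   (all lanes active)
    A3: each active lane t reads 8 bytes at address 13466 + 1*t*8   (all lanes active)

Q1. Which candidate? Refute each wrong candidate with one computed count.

A: A2 gives 8 transactions, not 4
C: A1 gives 1 transaction, not 16
D: A1 gives 3 transactions, not 16
B: all counts match (16,4,2)

Answer: B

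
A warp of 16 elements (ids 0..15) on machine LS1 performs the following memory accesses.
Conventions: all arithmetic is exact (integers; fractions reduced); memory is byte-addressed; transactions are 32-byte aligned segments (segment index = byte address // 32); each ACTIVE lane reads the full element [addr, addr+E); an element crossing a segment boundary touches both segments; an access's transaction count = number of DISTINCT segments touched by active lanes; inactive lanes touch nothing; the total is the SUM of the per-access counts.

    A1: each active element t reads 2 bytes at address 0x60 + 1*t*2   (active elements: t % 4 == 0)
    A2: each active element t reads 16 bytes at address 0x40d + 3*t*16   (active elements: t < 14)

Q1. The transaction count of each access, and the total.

A1: 1 transaction
A2: 21 transactions

Answer: 1,21; total 22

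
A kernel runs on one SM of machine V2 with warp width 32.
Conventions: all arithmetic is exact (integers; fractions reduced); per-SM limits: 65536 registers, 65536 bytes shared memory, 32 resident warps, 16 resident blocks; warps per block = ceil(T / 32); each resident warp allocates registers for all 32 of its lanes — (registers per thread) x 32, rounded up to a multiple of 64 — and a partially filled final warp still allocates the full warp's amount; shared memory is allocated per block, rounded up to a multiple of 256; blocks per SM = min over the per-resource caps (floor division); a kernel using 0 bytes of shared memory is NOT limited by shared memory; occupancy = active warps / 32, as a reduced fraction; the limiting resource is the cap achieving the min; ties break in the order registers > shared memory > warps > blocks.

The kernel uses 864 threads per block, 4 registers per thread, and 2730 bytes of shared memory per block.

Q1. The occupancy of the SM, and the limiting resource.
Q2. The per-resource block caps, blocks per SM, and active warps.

Answer: occupancy 27/32, limited by warps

registers: 18 blocks
shared memory: 23 blocks
warps: 1 block
blocks: 16 blocks

Answer: 1 block, 27 active warps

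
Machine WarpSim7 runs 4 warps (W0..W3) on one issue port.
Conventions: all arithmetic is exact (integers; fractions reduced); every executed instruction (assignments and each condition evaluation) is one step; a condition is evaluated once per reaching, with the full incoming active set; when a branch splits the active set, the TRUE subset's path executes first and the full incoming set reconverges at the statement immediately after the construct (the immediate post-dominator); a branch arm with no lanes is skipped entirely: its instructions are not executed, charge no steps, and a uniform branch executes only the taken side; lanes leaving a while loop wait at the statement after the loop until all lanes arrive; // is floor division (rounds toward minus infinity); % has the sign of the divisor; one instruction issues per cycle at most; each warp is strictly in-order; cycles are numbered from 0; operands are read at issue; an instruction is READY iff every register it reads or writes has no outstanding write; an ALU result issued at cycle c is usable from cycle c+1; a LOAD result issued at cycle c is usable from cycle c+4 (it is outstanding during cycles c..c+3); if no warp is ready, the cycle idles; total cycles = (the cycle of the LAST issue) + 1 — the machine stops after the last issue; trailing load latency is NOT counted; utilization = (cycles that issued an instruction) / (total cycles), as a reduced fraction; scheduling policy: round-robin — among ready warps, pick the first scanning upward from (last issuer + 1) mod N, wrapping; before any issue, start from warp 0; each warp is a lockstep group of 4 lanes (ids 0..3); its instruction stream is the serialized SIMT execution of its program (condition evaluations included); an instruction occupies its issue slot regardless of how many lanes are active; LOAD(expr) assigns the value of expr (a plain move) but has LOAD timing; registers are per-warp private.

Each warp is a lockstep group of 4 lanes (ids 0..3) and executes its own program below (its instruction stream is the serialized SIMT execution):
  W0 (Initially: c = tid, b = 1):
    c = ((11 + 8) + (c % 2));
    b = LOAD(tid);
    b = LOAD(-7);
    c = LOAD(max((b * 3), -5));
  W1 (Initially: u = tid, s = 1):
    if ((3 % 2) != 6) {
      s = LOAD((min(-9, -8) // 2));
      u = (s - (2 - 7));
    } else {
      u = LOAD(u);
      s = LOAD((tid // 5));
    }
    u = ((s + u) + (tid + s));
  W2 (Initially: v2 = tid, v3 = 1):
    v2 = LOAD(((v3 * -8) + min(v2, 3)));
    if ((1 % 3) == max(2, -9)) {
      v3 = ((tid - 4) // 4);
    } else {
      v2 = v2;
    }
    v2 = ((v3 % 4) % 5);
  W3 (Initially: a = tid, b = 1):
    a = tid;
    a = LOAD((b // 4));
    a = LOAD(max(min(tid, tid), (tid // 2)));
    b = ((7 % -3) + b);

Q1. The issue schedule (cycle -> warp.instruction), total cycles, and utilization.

cycle 0: W0.I0
cycle 1: W1.I0
cycle 2: W2.I0
cycle 3: W3.I0
cycle 4: W0.I1
cycle 5: W1.I1
cycle 6: W2.I1
cycle 7: W3.I1
cycle 8: W0.I2
cycle 9: W1.I2
cycle 10: W2.I2
cycle 11: W3.I2
cycle 12: W0.I3
cycle 13: W1.I3
cycle 14: W2.I3
cycle 15: W3.I3

Answer: 16 cycles, utilization 1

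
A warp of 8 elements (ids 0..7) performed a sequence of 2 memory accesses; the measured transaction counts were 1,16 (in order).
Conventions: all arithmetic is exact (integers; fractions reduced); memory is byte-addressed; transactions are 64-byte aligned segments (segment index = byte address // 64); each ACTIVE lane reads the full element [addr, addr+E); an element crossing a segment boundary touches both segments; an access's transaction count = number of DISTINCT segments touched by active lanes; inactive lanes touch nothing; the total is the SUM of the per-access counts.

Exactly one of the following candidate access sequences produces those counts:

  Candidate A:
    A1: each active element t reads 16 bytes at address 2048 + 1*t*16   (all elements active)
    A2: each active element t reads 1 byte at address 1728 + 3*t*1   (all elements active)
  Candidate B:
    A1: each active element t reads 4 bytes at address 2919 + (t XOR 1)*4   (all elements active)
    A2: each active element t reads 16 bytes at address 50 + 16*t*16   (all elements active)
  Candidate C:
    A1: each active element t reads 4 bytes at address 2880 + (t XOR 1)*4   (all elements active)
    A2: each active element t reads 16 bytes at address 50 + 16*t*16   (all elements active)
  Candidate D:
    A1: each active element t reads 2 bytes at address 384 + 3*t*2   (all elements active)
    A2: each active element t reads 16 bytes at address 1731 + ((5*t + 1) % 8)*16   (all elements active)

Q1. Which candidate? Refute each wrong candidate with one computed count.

A: A1 gives 2 transactions, not 1
B: A1 gives 2 transactions, not 1
D: A2 gives 3 transactions, not 16
C: all counts match (1,16)

Answer: C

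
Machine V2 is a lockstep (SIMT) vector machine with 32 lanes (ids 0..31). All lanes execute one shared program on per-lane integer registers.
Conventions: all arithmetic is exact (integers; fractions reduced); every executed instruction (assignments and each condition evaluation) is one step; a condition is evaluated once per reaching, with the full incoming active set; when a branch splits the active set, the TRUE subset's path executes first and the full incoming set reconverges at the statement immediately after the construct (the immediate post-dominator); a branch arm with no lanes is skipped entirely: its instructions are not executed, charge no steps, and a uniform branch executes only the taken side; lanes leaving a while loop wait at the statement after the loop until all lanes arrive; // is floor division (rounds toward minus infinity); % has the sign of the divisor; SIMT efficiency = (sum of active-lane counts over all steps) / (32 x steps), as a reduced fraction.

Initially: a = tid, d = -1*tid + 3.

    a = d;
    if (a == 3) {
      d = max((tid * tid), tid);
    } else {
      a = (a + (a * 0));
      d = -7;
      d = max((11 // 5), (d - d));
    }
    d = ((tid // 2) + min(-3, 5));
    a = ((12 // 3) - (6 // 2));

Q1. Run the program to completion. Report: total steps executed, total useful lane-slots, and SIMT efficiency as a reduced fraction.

Answer: 8 steps, 222 useful, 111/128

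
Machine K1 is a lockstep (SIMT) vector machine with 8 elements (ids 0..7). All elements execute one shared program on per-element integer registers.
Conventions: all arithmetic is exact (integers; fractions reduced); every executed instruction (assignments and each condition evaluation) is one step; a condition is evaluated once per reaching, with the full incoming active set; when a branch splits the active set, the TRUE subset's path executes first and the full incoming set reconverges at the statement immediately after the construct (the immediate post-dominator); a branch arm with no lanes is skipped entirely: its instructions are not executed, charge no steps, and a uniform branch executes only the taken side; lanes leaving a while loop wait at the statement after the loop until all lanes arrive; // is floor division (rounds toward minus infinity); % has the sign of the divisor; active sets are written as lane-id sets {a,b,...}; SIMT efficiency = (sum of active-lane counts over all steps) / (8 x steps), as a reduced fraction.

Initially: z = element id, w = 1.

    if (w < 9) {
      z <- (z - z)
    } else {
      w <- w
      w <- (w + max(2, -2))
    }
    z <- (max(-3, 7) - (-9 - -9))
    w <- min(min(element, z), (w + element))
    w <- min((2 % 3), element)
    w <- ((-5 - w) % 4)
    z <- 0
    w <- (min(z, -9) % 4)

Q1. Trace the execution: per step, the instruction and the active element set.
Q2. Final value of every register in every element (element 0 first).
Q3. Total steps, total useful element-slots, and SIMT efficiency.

step 0: eval (w < 9)                 {0,1,2,3,4,5,6,7}
step 1: z <- (z - z)                 {0,1,2,3,4,5,6,7}
step 2: z <- (max(-3, 7) - (-9 - -9)) {0,1,2,3,4,5,6,7}
step 3: w <- min(min(element, z), (w + element)) {0,1,2,3,4,5,6,7}
step 4: w <- min((2 % 3), element)   {0,1,2,3,4,5,6,7}
step 5: w <- ((-5 - w) % 4)          {0,1,2,3,4,5,6,7}
step 6: z <- 0                       {0,1,2,3,4,5,6,7}
step 7: w <- (min(z, -9) % 4)        {0,1,2,3,4,5,6,7}

Answer: 8 steps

z: 0,0,0,0,0,0,0,0
w: 3,3,3,3,3,3,3,3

steps = 8; useful = 64; efficiency = 64/64 = 1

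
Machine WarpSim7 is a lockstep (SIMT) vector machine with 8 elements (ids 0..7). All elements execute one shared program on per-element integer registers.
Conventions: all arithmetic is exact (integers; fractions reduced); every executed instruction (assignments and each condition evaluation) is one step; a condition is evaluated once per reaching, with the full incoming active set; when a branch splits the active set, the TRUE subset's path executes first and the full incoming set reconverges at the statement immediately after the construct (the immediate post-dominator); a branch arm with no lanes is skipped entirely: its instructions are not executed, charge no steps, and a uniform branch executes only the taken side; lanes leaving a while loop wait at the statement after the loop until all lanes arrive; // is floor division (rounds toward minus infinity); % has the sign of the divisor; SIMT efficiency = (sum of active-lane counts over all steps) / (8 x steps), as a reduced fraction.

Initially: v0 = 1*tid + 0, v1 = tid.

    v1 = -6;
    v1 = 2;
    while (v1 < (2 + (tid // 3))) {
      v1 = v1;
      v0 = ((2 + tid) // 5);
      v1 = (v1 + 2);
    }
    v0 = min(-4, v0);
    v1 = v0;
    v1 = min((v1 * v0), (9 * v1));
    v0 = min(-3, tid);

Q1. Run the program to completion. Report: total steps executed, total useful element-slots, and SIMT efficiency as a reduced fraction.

Answer: 11 steps, 76 useful, 19/22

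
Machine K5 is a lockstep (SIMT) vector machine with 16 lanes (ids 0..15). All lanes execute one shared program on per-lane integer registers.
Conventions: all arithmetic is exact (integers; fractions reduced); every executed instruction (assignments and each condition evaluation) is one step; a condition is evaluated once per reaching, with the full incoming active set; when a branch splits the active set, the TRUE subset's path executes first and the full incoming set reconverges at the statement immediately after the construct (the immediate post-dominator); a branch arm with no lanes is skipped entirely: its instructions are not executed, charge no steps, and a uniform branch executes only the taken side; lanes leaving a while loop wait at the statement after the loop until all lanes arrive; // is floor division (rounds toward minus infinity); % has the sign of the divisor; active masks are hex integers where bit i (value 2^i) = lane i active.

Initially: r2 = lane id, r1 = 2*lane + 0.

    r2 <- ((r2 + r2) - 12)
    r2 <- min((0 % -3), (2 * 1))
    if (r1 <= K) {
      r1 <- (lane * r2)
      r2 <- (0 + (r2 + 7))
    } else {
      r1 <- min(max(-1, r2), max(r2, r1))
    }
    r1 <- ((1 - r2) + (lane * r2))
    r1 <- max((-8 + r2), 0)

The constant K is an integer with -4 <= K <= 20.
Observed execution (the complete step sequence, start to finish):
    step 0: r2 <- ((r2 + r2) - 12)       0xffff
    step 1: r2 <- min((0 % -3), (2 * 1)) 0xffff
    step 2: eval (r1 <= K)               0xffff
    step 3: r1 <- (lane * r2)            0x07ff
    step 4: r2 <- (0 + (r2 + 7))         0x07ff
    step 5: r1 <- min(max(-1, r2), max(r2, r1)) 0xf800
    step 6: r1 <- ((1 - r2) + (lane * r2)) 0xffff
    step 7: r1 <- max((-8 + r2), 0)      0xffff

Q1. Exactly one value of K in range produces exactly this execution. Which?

Answer: K = 20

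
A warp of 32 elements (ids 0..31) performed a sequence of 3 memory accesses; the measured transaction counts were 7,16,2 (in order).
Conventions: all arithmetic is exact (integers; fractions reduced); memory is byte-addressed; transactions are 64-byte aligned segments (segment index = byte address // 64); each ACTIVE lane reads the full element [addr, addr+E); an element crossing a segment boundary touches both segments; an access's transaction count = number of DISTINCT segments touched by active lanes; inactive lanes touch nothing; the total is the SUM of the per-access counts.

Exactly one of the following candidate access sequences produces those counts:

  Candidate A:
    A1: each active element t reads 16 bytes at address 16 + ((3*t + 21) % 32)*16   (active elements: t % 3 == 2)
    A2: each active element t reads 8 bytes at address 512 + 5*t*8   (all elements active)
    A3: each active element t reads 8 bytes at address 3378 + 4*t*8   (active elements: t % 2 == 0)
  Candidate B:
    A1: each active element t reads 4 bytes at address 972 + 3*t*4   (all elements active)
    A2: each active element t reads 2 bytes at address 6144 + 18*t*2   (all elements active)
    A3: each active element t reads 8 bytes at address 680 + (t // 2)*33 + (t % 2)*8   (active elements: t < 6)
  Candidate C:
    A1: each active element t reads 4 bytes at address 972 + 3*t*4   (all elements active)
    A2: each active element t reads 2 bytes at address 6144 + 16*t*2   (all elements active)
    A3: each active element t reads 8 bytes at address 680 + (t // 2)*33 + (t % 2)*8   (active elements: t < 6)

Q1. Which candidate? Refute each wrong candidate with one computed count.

A: A1 gives 8 transactions, not 7
B: A2 gives 18 transactions, not 16
C: all counts match (7,16,2)

Answer: C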